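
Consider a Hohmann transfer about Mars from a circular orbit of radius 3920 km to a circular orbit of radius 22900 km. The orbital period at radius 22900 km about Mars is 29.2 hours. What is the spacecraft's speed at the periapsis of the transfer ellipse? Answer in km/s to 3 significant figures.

From Kepler's third law T² = 4π²r³/μ at r = 22900 km, T = 29.2 hours = 29.2 × 3600 s = 1.0512×10^5 s: μ = 4π²r³/T² = 42903.8 km³/s².
Transfer-ellipse semi-major axis a_t = (r₁ + r₂)/2 = (3920 + 22900)/2 = 13410 km.
At periapsis, r = 3920 km.
Applying v² = μ(2/r − 1/a_t): v = 4.323 km/s.

v = 4.32 km/s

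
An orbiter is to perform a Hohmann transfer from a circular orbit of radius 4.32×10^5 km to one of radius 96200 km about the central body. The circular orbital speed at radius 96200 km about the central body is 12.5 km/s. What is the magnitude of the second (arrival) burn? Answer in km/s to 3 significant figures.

Δv₂ = 3.49 km/s

From the circular-orbit relation v² = μ/r at r = 96200 km: μ = v²r = (12.5)² × 96200 = 1.50312×10^7 km³/s².
Semi-major axis of the transfer orbit: a_t = (4.320×10^5 + 96200)/2 = 2.641×10^5 km.
Circular speed at r = 96200 km: v_c = √(μ/r) = 12.500 km/s.
Transfer-orbit speed at the same r (vis-viva, a = a_t): v_t = √[μ(2/r − 1/a_t)] = 15.987 km/s.
Δv₂ = |v_t − v_c| = |15.987 − 12.500| = 3.487 km/s.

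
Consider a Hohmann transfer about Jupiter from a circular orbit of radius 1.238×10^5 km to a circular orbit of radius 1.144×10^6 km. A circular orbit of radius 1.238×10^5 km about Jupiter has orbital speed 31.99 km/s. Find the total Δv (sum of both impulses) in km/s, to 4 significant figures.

From the circular-orbit relation v² = μ/r at r = 1.238×10^5 km: μ = v²r = (31.99)² × 1.238×10^5 = 1.26692×10^8 km³/s².
Semi-major axis of the transfer orbit: a_t = (1.238×10^5 + 1.144×10^6)/2 = 6.339×10^5 km.
At r₁ the circular-orbit speed is v₁ = √(μ/r₁) = 31.99 km/s.
On the transfer ellipse at r₁, v² = μ(2/r − 1/a) gives v_p = √[μ(2/r₁ − 1/a_t)] = 42.98 km/s.
First burn Δv₁ = |v_p − v₁| = 10.99 km/s.
At r₂, v₂ = √(μ/r₂) = 10.524 km/s.
Transfer-orbit speed at r₂: v_a = √[μ(2/r₂ − 1/a_t)] = 4.6506 km/s.
Second burn Δv₂ = |v₂ − v_a| = 5.873 km/s.
Δv = Δv₁ + Δv₂ = 10.99 + 5.873 = 16.86 km/s.

Δv = 16.86 km/s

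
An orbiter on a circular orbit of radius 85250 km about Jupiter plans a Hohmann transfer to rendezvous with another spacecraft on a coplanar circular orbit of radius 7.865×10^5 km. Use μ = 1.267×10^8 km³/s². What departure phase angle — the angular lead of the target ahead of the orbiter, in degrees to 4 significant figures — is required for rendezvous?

Semi-major axis of the transfer orbit: a_t = (85250 + 7.865×10^5)/2 = 4.35875×10^5 km.
Transfer time t = π√(a_t³/μ) = 80320 s.
Target angular speed ω₂ = √(μ/r₂³) = 1.614×10^-5 rad/s.
Angle swept by the target during transfer: ω₂·t = 1.296 rad = 74.26°.
Arrival is 180° from departure on the ellipse, so φ = 180° − 74.26° = 105.7°.

φ = 105.7°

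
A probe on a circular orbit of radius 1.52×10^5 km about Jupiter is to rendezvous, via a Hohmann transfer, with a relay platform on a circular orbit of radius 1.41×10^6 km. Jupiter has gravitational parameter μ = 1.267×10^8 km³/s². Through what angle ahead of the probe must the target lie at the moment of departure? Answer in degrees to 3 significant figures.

Transfer-ellipse semi-major axis a_t = (r₁ + r₂)/2 = (1.520×10^5 + 1.410×10^6)/2 = 7.810×10^5 km.
The half-period of the transfer ellipse is t = π√(a_t³/μ) = 1.926×10^5 s.
The target's mean motion on its circular orbit is ω₂ = √(μ/r₂³) = 6.723×10^-6 rad/s.
Angle swept by the target during transfer: ω₂·t = 1.295 rad = 74.20°.
The probe traverses 180° on the transfer ellipse, so the target must lead by 180° − 74.20° = 106°.

φ = 106°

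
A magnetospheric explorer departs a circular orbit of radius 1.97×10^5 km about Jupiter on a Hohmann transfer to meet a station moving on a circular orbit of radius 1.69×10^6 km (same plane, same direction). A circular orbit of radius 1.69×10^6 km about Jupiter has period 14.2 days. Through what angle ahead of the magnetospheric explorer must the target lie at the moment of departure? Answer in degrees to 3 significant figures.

From Kepler's third law T² = 4π²r³/μ at r = 1.69×10^6 km, T = 14.2 days = 14.2 × 86400 s = 1.22688×10^6 s: μ = 4π²r³/T² = 1.26595×10^8 km³/s².
Semi-major axis of the transfer orbit: a_t = (1.970×10^5 + 1.690×10^6)/2 = 9.435×10^5 km.
The half-period of the transfer ellipse is t = π√(a_t³/μ) = 2.559×10^5 s.
Target angular speed ω₂ = √(μ/r₂³) = 5.121×10^-6 rad/s.
Angle swept by the target during transfer: ω₂·t = 1.3105 rad = 75.09°.
Arrival is 180° from departure on the ellipse, so φ = 180° − 75.09° = 105°.

φ = 105°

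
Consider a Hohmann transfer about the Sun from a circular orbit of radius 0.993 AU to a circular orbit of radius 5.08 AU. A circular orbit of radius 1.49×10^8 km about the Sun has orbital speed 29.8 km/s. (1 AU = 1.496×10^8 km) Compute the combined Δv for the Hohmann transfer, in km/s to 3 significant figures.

Δv = 14.4 km/s

From the circular-orbit relation v² = μ/r at r = 1.49×10^8 km: μ = v²r = (29.8)² × 1.49×10^8 = 1.32318×10^11 km³/s².
In km: r₁ = 0.993 × 1.496×10^8 = 1.485528×10^8 km; r₂ = 5.08 × 1.496×10^8 = 7.59968×10^8 km.
Transfer-ellipse semi-major axis a_t = (r₁ + r₂)/2 = (1.485528×10^8 + 7.59968×10^8)/2 = 4.542604×10^8 km.
Circular speed at r₁: v₁ = √(μ/r₁) = √(1.32318×10^11/1.485528×10^8) = 29.8448 km/s.
On the transfer ellipse at r₁, v² = μ(2/r − 1/a) gives v_p = √[μ(2/r₁ − 1/a_t)] = 38.6024 km/s.
First burn Δv₁ = |v_p − v₁| = 8.758 km/s.
At r₂, v₂ = √(μ/r₂) = 13.195 km/s.
Transfer-orbit speed at r₂: v_a = √[μ(2/r₂ − 1/a_t)] = 7.5457 km/s.
Second burn Δv₂ = |v₂ − v_a| = 5.649 km/s.
Δv = Δv₁ + Δv₂ = 8.758 + 5.649 = 14.41 km/s.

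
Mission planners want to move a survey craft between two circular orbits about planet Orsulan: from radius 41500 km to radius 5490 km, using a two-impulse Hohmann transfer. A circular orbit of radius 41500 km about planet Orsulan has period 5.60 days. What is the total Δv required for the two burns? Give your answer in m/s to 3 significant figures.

Δv = 766 m/s

From Kepler's third law T² = 4π²r³/μ at r = 41500 km, T = 5.60 days = 5.60 × 86400 s = 4.8384×10^5 s: μ = 4π²r³/T² = 12053.1 km³/s².
Transfer-ellipse semi-major axis a_t = (r₁ + r₂)/2 = (41500 + 5490)/2 = 23495 km.
At r₁ the circular-orbit speed is v₁ = √(μ/r₁) = 0.5389 km/s.
Transfer-orbit speed at r₁ (vis-viva): v_a = √[μ(2/r₁ − 1/a_t)] = 0.2605 km/s.
First burn Δv₁ = |v_a − v₁| = 0.2784 km/s.
At r₂, v₂ = √(μ/r₂) = 1.4817 km/s.
Transfer-orbit speed at r₂: v_p = √[μ(2/r₂ − 1/a_t)] = 1.9692 km/s.
Second burn Δv₂ = |v₂ − v_p| = 0.4875 km/s.
Δv = Δv₁ + Δv₂ = 0.2784 + 0.4875 = 0.7659 km/s.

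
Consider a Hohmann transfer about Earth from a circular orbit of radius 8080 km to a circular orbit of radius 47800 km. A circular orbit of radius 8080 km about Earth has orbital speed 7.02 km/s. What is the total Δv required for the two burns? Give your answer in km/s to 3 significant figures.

From the circular-orbit relation v² = μ/r at r = 8080 km: μ = v²r = (7.02)² × 8080 = 3.98186×10^5 km³/s².
Transfer-ellipse semi-major axis a_t = (r₁ + r₂)/2 = (8080 + 47800)/2 = 27940 km.
Circular speed at r₁: v₁ = √(μ/r₁) = √(3.98186×10^5/8080) = 7.020 km/s.
On the transfer ellipse at r₁, v² = μ(2/r − 1/a) gives v_p = √[μ(2/r₁ − 1/a_t)] = 9.182 km/s.
First burn Δv₁ = |v_p − v₁| = 2.162 km/s.
At r₂, v₂ = √(μ/r₂) = 2.886 km/s.
Transfer-orbit speed at r₂: v_a = √[μ(2/r₂ − 1/a_t)] = 1.552 km/s.
Second burn Δv₂ = |v₂ − v_a| = 1.334 km/s.
Δv = Δv₁ + Δv₂ = 2.162 + 1.334 = 3.496 km/s.

Δv = 3.50 km/s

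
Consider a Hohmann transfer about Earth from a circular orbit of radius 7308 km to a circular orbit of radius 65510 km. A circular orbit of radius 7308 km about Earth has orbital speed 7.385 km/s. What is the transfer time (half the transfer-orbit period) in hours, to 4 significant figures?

t = 9.603 hours

From the circular-orbit relation v² = μ/r at r = 7308 km: μ = v²r = (7.385)² × 7308 = 3.98565×10^5 km³/s².
Semi-major axis of the transfer orbit: a_t = (7308 + 65510)/2 = 36409 km.
Transfer time t = π√(a_t³/μ) = π√((36409)³ / 3.98565×10^5) = 34570 s.
Converting: 34570 s ÷ 3600 s/hour = 9.603 hours.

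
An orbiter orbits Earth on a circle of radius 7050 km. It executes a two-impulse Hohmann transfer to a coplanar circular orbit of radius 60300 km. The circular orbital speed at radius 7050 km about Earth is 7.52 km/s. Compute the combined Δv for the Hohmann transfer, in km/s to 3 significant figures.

From the circular-orbit relation v² = μ/r at r = 7050 km: μ = v²r = (7.52)² × 7050 = 3.98680×10^5 km³/s².
Semi-major axis of the transfer orbit: a_t = (7050 + 60300)/2 = 33675 km.
At r₁ the circular-orbit speed is v₁ = √(μ/r₁) = 7.5200 km/s.
Transfer-orbit speed at r₁ (v² = μ(2/r − 1/a)): v_p = √[μ(2/r₁ − 1/a_t)] = 10.063 km/s.
First burn Δv₁ = |v_p − v₁| = 2.543 km/s.
Circular speed at r₂: v₂ = √(μ/r₂) = 2.5713 km/s.
Transfer-orbit speed at r₂: v_a = √[μ(2/r₂ − 1/a_t)] = 1.1765 km/s.
Second burn Δv₂ = |v₂ − v_a| = 1.395 km/s.
Δv = Δv₁ + Δv₂ = 2.543 + 1.395 = 3.938 km/s.

Δv = 3.94 km/s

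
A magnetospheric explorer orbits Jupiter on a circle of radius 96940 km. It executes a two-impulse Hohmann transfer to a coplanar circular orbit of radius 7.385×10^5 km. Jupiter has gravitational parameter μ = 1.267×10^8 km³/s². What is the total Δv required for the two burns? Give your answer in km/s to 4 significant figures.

Semi-major axis of the transfer orbit: a_t = (96940 + 7.385×10^5)/2 = 4.1772×10^5 km.
At r₁ the circular-orbit speed is v₁ = √(μ/r₁) = 36.15 km/s.
On the transfer ellipse at r₁, vis-viva gives v_p = √[μ(2/r₁ − 1/a_t)] = 48.07 km/s.
First burn Δv₁ = |v_p − v₁| = 11.92 km/s.
At r₂, v₂ = √(μ/r₂) = 13.098 km/s.
Transfer-orbit speed at r₂: v_a = √[μ(2/r₂ − 1/a_t)] = 6.3099 km/s.
Second burn Δv₂ = |v₂ − v_a| = 6.788 km/s.
Total Δv = Δv₁ + Δv₂ = 18.71 km/s.

Δv = 18.71 km/s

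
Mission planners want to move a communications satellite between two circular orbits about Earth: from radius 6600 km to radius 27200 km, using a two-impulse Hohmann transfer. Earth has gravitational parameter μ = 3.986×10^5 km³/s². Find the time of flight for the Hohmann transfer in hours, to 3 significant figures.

t = 3.04 hours

Transfer-ellipse semi-major axis a_t = (r₁ + r₂)/2 = (6600 + 27200)/2 = 16900 km.
Transfer time t = π√(a_t³/μ) = π√((16900)³ / 3.986×10^5) = 10930 s.
Converting: 10930 s ÷ 3600 s/hour = 3.04 hours.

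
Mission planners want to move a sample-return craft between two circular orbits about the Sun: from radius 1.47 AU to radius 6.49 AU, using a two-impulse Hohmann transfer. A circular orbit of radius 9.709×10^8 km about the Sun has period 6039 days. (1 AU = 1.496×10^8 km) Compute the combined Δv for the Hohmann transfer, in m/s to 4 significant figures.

From Kepler's third law T² = 4π²r³/μ at r = 9.709×10^8 km, T = 6039 days = 6039 × 86400 s = 5.217696×10^8 s: μ = 4π²r³/T² = 1.32717×10^11 km³/s².
In km: r₁ = 1.47 × 1.496×10^8 = 2.19912×10^8 km; r₂ = 6.49 × 1.496×10^8 = 9.70904×10^8 km.
Semi-major axis of the transfer orbit: a_t = (2.19912×10^8 + 9.70904×10^8)/2 = 5.95408×10^8 km.
At r₁ the circular-orbit speed is v₁ = √(μ/r₁) = 24.566 km/s.
Transfer-orbit speed at r₁ (vis-viva): v_p = √[μ(2/r₁ − 1/a_t)] = 31.370 km/s.
First burn Δv₁ = |v_p − v₁| = 6.804 km/s.
At r₂, v₂ = √(μ/r₂) = 11.6916 km/s.
Transfer-orbit speed at r₂: v_a = √[μ(2/r₂ − 1/a_t)] = 7.10545 km/s.
Second burn Δv₂ = |v₂ − v_a| = 4.586 km/s.
Δv = Δv₁ + Δv₂ = 6.804 + 4.586 = 11.39 km/s.

Δv = 11390 m/s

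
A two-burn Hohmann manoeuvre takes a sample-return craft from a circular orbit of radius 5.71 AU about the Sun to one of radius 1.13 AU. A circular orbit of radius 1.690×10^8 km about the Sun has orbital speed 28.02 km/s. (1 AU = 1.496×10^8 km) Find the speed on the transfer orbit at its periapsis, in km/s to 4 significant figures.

v = 36.20 km/s

From the circular-orbit relation v² = μ/r at r = 1.690×10^8 km: μ = v²r = (28.02)² × 1.690×10^8 = 1.32685×10^11 km³/s².
In km: r₁ = 5.71 × 1.496×10^8 = 8.54216×10^8 km; r₂ = 1.13 × 1.496×10^8 = 1.69048×10^8 km.
Semi-major axis of the transfer orbit: a_t = (8.54216×10^8 + 1.69048×10^8)/2 = 5.11632×10^8 km.
The periapsis of the transfer ellipse is at r = 1.69048×10^8 km.
Applying v² = μ(2/r − 1/a_t): v = 36.20 km/s.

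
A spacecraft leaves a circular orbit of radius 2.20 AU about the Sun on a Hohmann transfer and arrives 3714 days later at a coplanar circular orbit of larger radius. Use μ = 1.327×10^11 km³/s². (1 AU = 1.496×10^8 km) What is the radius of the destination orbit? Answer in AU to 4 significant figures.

In km: r₁ = 2.20 × 1.496×10^8 = 3.2912×10^8 km.
Transfer time t = 3714 days = 3.208896×10^8 s, and t = π√(a_t³/μ).
So a_t = (μ t²/π²)^(1/3) = (1.327×10^11 × (3.208896×10^8)² / π²)^(1/3) = 1.1145×10^9 km.
Since a_t = (r₁ + r₂)/2, r₂ = 2a_t − r₁ = 2×1.1145×10^9 − 3.2912×10^8 = 1.89988×10^9 km.
In AU: r₂ = 1.89988×10^9 / 1.496×10^8 = 12.70 AU.

r₂ = 12.70 AU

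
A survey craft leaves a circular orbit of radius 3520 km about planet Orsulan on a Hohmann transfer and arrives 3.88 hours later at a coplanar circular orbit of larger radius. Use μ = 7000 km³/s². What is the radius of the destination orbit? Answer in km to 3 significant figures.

Transfer time t = 3.88 hours = 13968 s, and t = π√(a_t³/μ).
So a_t = (μ t²/π²)^(1/3) = (7000 × (13968)² / π²)^(1/3) = 5172.4 km.
Since a_t = (r₁ + r₂)/2, r₂ = 2a_t − r₁ = 2×5172.4 − 3520 = 6824.8 km.

r₂ = 6820 km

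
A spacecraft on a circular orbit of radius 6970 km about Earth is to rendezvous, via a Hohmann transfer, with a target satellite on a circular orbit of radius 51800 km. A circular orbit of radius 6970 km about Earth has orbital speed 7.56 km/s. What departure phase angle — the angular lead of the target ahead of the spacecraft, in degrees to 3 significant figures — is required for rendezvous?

From the circular-orbit relation v² = μ/r at r = 6970 km: μ = v²r = (7.56)² × 6970 = 3.98361×10^5 km³/s².
Transfer-ellipse semi-major axis a_t = (r₁ + r₂)/2 = (6970 + 51800)/2 = 29385 km.
Transfer time t = π√(a_t³/μ) = 25073 s.
The target's mean motion on its circular orbit is ω₂ = √(μ/r₂³) = 5.3536×10^-5 rad/s.
Angle swept by the target during transfer: ω₂·t = 1.3423 rad = 76.91°.
Arrival is 180° from departure on the ellipse, so φ = 180° − 76.91° = 103°.

φ = 103°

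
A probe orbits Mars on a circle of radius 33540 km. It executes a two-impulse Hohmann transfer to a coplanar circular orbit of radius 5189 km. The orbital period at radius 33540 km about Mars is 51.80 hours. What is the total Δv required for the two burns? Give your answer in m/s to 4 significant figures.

From Kepler's third law T² = 4π²r³/μ at r = 33540 km, T = 51.80 hours = 51.80 × 3600 s = 1.8648×10^5 s: μ = 4π²r³/T² = 42833.6 km³/s².
Transfer-ellipse semi-major axis a_t = (r₁ + r₂)/2 = (33540 + 5189)/2 = 19364.5 km.
Circular speed at r₁: v₁ = √(μ/r₁) = √(42833.6/33540) = 1.1301 km/s.
Transfer-orbit speed at r₁ (vis-viva): v_a = √[μ(2/r₁ − 1/a_t)] = 0.58499 km/s.
First burn Δv₁ = |v_a − v₁| = 0.5451 km/s.
Circular speed at r₂: v₂ = √(μ/r₂) = 2.8731 km/s.
Transfer-orbit speed at r₂: v_p = √[μ(2/r₂ − 1/a_t)] = 3.7812 km/s.
Second burn Δv₂ = |v₂ − v_p| = 0.9081 km/s.
Total Δv = Δv₁ + Δv₂ = 1.453 km/s.

Δv = 1453 m/s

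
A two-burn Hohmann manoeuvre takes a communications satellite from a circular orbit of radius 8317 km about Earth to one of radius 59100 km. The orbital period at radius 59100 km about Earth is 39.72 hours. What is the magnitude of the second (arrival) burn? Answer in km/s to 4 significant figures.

Δv₂ = 1.307 km/s

From Kepler's third law T² = 4π²r³/μ at r = 59100 km, T = 39.72 hours = 39.72 × 3600 s = 1.42992×10^5 s: μ = 4π²r³/T² = 3.98565×10^5 km³/s².
Semi-major axis of the transfer orbit: a_t = (8317 + 59100)/2 = 33708.5 km.
Circular speed at r = 59100 km: v_c = √(μ/r) = 2.597 km/s.
Vis-viva on the transfer ellipse at r = 59100 km gives v_t = √[μ(2/r − 1/a_t)] = 1.290 km/s.
Δv₂ = |v_t − v_c| = |1.290 − 2.597| = 1.307 km/s.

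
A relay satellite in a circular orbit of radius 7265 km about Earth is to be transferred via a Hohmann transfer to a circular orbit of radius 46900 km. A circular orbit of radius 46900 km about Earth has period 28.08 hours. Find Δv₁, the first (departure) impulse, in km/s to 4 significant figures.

From Kepler's third law T² = 4π²r³/μ at r = 46900 km, T = 28.08 hours = 28.08 × 3600 s = 1.01088×10^5 s: μ = 4π²r³/T² = 3.98547×10^5 km³/s².
Semi-major axis of the transfer orbit: a_t = (7265 + 46900)/2 = 27082.5 km.
On the circular orbit at r = 7265 km, v_c = √(μ/r) = 7.407 km/s.
Vis-viva on the transfer ellipse at r = 7265 km gives v_t = √[μ(2/r − 1/a_t)] = 9.747 km/s.
Δv₁ = |v_t − v_c| = |9.747 − 7.407| = 2.340 km/s.

Δv₁ = 2.340 km/s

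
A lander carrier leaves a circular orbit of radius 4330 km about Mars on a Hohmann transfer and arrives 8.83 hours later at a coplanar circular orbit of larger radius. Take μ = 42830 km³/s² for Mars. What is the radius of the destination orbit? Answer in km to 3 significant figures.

Transfer time t = 8.83 hours = 31788 s, and t = π√(a_t³/μ).
So a_t = (μ t²/π²)^(1/3) = (42830 × (31788)² / π²)^(1/3) = 16368 km.
Since a_t = (r₁ + r₂)/2, r₂ = 2a_t − r₁ = 2×16368 − 4330 = 28406 km.

r₂ = 28400 km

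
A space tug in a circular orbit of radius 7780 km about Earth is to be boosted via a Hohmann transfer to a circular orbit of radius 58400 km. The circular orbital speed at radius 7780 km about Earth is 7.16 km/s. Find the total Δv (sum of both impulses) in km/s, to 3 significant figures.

Δv = 3.70 km/s

From the circular-orbit relation v² = μ/r at r = 7780 km: μ = v²r = (7.16)² × 7780 = 3.98846×10^5 km³/s².
The Hohmann ellipse has a_t = (r₁ + r₂)/2 = 33090 km.
At r₁ the circular-orbit speed is v₁ = √(μ/r₁) = 7.160 km/s.
On the transfer ellipse at r₁, vis-viva gives v_p = √[μ(2/r₁ − 1/a_t)] = 9.512 km/s.
First burn Δv₁ = |v_p − v₁| = 2.352 km/s.
At r₂, v₂ = √(μ/r₂) = 2.613 km/s.
Transfer-orbit speed at r₂: v_a = √[μ(2/r₂ − 1/a_t)] = 1.267 km/s.
Second burn Δv₂ = |v₂ − v_a| = 1.346 km/s.
Δv = Δv₁ + Δv₂ = 2.352 + 1.346 = 3.698 km/s.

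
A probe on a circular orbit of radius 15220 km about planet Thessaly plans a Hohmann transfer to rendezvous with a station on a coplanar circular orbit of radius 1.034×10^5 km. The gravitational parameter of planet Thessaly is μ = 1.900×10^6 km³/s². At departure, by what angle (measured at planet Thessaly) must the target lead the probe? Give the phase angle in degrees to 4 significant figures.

The Hohmann ellipse has a_t = (r₁ + r₂)/2 = 59310 km.
Transfer time t = π√(a_t³/μ) = 32920 s.
Target angular speed ω₂ = √(μ/r₂³) = 4.1457×10^-5 rad/s.
Angle swept by the target during transfer: ω₂·t = 1.3648 rad = 78.20°.
Arrival is 180° from departure on the ellipse, so φ = 180° − 78.20° = 101.8°.

φ = 101.8°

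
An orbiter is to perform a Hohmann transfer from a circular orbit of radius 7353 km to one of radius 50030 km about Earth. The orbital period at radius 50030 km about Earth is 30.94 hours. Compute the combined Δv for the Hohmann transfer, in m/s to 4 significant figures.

Δv = 3753 m/s

From Kepler's third law T² = 4π²r³/μ at r = 50030 km, T = 30.94 hours = 30.94 × 3600 s = 1.11384×10^5 s: μ = 4π²r³/T² = 3.98479×10^5 km³/s².
Transfer-ellipse semi-major axis a_t = (r₁ + r₂)/2 = (7353 + 50030)/2 = 28691.5 km.
Circular speed at r₁: v₁ = √(μ/r₁) = √(3.98479×10^5/7353) = 7.3616 km/s.
Transfer-orbit speed at r₁ (vis-viva equation): v_p = √[μ(2/r₁ − 1/a_t)] = 9.7210 km/s.
First burn Δv₁ = |v_p − v₁| = 2.3594 km/s.
At r₂, v₂ = √(μ/r₂) = 2.8222 km/s.
Transfer-orbit speed at r₂: v_a = √[μ(2/r₂ − 1/a_t)] = 1.4287 km/s.
Second burn Δv₂ = |v₂ − v_a| = 1.3935 km/s.
Total Δv = Δv₁ + Δv₂ = 3.753 km/s.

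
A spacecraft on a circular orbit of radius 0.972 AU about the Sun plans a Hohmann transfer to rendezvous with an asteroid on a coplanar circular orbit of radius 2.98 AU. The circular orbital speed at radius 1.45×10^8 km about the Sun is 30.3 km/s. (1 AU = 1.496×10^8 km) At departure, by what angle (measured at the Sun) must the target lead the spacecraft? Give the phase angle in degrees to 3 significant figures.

φ = 82.8°

From the circular-orbit relation v² = μ/r at r = 1.45×10^8 km: μ = v²r = (30.3)² × 1.45×10^8 = 1.33123×10^11 km³/s².
In km: r₁ = 0.972 × 1.496×10^8 = 1.454112×10^8 km; r₂ = 2.98 × 1.496×10^8 = 4.45808×10^8 km.
The Hohmann ellipse has a_t = (r₁ + r₂)/2 = 2.956096×10^8 km.
The half-period of the transfer ellipse is t = π√(a_t³/μ) = 4.3762×10^7 s.
The target's mean motion on its circular orbit is ω₂ = √(μ/r₂³) = 3.8762×10^-8 rad/s.
Angle swept by the target during transfer: ω₂·t = 1.6963 rad = 97.19°.
Arrival is 180° from departure on the ellipse, so φ = 180° − 97.19° = 82.8°.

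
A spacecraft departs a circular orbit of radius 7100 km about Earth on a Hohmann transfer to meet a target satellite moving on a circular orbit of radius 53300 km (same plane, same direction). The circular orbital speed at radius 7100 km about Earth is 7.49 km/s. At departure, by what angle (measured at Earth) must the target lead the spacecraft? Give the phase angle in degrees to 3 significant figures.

φ = 103°

From the circular-orbit relation v² = μ/r at r = 7100 km: μ = v²r = (7.49)² × 7100 = 3.98311×10^5 km³/s².
The Hohmann ellipse has a_t = (r₁ + r₂)/2 = 30200 km.
The half-period of the transfer ellipse is t = π√(a_t³/μ) = 26125 s.
The target's mean motion on its circular orbit is ω₂ = √(μ/r₂³) = 5.1289×10^-5 rad/s.
Angle swept by the target during transfer: ω₂·t = 1.3399 rad = 76.77°.
The spacecraft traverses 180° on the transfer ellipse, so the target must lead by 180° − 76.77° = 103°.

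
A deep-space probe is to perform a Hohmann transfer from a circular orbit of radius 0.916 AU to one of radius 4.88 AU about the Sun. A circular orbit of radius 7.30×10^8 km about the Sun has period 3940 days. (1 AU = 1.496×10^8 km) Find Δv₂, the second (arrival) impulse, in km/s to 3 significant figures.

Δv₂ = 5.90 km/s

From Kepler's third law T² = 4π²r³/μ at r = 7.30×10^8 km, T = 3940 days = 3940 × 86400 s = 3.40416×10^8 s: μ = 4π²r³/T² = 1.32528×10^11 km³/s².
In km: r₁ = 0.916 × 1.496×10^8 = 1.370336×10^8 km; r₂ = 4.88 × 1.496×10^8 = 7.30048×10^8 km.
The Hohmann ellipse has a_t = (r₁ + r₂)/2 = 4.335408×10^8 km.
On the circular orbit at r = 7.30048×10^8 km, v_c = √(μ/r) = 13.47344 km/s.
Transfer-orbit speed at the same r (vis-viva, a = a_t): v_t = √[μ(2/r − 1/a_t)] = 7.574902 km/s.
Δv₂ = |v_t − v_c| = |7.574902 − 13.47344| = 5.899 km/s.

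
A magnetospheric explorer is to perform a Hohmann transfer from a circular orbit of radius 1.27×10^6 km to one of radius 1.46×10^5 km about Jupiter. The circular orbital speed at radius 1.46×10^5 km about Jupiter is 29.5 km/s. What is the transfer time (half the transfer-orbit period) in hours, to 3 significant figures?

From the circular-orbit relation v² = μ/r at r = 1.46×10^5 km: μ = v²r = (29.5)² × 1.46×10^5 = 1.27056×10^8 km³/s².
Transfer-ellipse semi-major axis a_t = (r₁ + r₂)/2 = (1.270×10^6 + 1.460×10^5)/2 = 7.080×10^5 km.
Transfer time t = π√(a_t³/μ) = π√((7.080×10^5)³ / 1.27056×10^8) = 1.660×10^5 s.
Converting: 1.660×10^5 s ÷ 3600 s/hour = 46.1 hours.

t = 46.1 hours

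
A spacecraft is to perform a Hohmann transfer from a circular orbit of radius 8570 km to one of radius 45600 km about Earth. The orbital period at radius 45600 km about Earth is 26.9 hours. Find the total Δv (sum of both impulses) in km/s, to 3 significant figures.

Δv = 3.32 km/s

From Kepler's third law T² = 4π²r³/μ at r = 45600 km, T = 26.9 hours = 26.9 × 3600 s = 96840 s: μ = 4π²r³/T² = 3.99158×10^5 km³/s².
Transfer-ellipse semi-major axis a_t = (r₁ + r₂)/2 = (8570 + 45600)/2 = 27085 km.
At r₁ the circular-orbit speed is v₁ = √(μ/r₁) = 6.82467 km/s.
Transfer-orbit speed at r₁ (vis-viva equation): v_p = √[μ(2/r₁ − 1/a_t)] = 8.85523 km/s.
First burn Δv₁ = |v_p − v₁| = 2.031 km/s.
At r₂, v₂ = √(μ/r₂) = 2.9586 km/s.
Transfer-orbit speed at r₂: v_a = √[μ(2/r₂ − 1/a_t)] = 1.6642 km/s.
Second burn Δv₂ = |v₂ − v_a| = 1.294 km/s.
Total Δv = Δv₁ + Δv₂ = 3.325 km/s.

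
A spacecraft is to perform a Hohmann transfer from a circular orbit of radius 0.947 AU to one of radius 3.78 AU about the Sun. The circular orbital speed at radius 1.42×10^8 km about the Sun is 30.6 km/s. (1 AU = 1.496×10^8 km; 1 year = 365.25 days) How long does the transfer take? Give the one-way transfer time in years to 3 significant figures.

From the circular-orbit relation v² = μ/r at r = 1.42×10^8 km: μ = v²r = (30.6)² × 1.42×10^8 = 1.32963×10^11 km³/s².
In km: r₁ = 0.947 × 1.496×10^8 = 1.416712×10^8 km; r₂ = 3.78 × 1.496×10^8 = 5.65488×10^8 km.
The Hohmann ellipse has a_t = (r₁ + r₂)/2 = 3.535796×10^8 km.
By Kepler's third law the transfer-orbit period is T = 2π√(a_t³/μ), so t = T/2 = 5.728×10^7 s.
Converting: 5.728×10^7 s ÷ 3.15576×10^7 s/year (365.25 × 86400) = 1.82 years.

t = 1.82 years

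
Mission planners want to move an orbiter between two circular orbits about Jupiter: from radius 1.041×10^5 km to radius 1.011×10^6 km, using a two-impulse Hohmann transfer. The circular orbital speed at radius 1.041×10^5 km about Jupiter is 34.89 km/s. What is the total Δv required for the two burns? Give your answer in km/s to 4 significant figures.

From the circular-orbit relation v² = μ/r at r = 1.041×10^5 km: μ = v²r = (34.89)² × 1.041×10^5 = 1.26722×10^8 km³/s².
Transfer-ellipse semi-major axis a_t = (r₁ + r₂)/2 = (1.041×10^5 + 1.011×10^6)/2 = 5.5755×10^5 km.
At r₁ the circular-orbit speed is v₁ = √(μ/r₁) = 34.89 km/s.
On the transfer ellipse at r₁, vis-viva gives v_p = √[μ(2/r₁ − 1/a_t)] = 46.98 km/s.
First burn Δv₁ = |v_p − v₁| = 12.09 km/s.
Circular speed at r₂: v₂ = √(μ/r₂) = 11.196 km/s.
Transfer-orbit speed at r₂: v_a = √[μ(2/r₂ − 1/a_t)] = 4.8376 km/s.
Second burn Δv₂ = |v₂ − v_a| = 6.358 km/s.
Δv = Δv₁ + Δv₂ = 12.09 + 6.358 = 18.45 km/s.

Δv = 18.45 km/s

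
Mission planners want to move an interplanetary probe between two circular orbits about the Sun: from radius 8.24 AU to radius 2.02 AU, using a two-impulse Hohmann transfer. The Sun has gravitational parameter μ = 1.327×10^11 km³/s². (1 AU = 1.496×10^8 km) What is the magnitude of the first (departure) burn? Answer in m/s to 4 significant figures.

In km: r₁ = 8.24 × 1.496×10^8 = 1.232704×10^9 km; r₂ = 2.02 × 1.496×10^8 = 3.02192×10^8 km.
Semi-major axis of the transfer orbit: a_t = (1.232704×10^9 + 3.02192×10^8)/2 = 7.67448×10^8 km.
On the circular orbit at r = 1.232704×10^9 km, v_c = √(μ/r) = 10.3754 km/s.
Transfer-orbit speed at the same r (vis-viva, a = a_t): v_t = √[μ(2/r − 1/a_t)] = 6.51063 km/s.
Δv₁ = |v_t − v_c| = |6.51063 − 10.3754| = 3.865 km/s.

Δv₁ = 3865 m/s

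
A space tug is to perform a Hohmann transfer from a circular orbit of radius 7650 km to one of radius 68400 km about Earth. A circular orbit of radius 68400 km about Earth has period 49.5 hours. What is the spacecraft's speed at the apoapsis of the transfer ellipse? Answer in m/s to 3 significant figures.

v = 1080 m/s

From Kepler's third law T² = 4π²r³/μ at r = 68400 km, T = 49.5 hours = 49.5 × 3600 s = 1.782×10^5 s: μ = 4π²r³/T² = 3.97844×10^5 km³/s².
Semi-major axis of the transfer orbit: a_t = (7650 + 68400)/2 = 38025 km.
The apoapsis of the transfer ellipse is at r = 68400 km.
Vis-viva: v = √[μ(2/r − 1/a_t)] = √[3.97844×10^5 × (2/68400 − 1/38025)] = 1.082 km/s.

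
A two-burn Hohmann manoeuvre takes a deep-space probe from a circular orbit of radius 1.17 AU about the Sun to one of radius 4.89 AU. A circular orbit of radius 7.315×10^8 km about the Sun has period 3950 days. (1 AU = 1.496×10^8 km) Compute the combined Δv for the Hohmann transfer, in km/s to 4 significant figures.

Δv = 12.54 km/s

From Kepler's third law T² = 4π²r³/μ at r = 7.315×10^8 km, T = 3950 days = 3950 × 86400 s = 3.4128×10^8 s: μ = 4π²r³/T² = 1.32673×10^11 km³/s².
In km: r₁ = 1.17 × 1.496×10^8 = 1.75032×10^8 km; r₂ = 4.89 × 1.496×10^8 = 7.31544×10^8 km.
Semi-major axis of the transfer orbit: a_t = (1.75032×10^8 + 7.31544×10^8)/2 = 4.53288×10^8 km.
At r₁ the circular-orbit speed is v₁ = √(μ/r₁) = 27.532 km/s.
On the transfer ellipse at r₁, vis-viva equation gives v_p = √[μ(2/r₁ − 1/a_t)] = 34.976 km/s.
First burn Δv₁ = |v_p − v₁| = 7.444 km/s.
Circular speed at r₂: v₂ = √(μ/r₂) = 13.467 km/s.
Transfer-orbit speed at r₂: v_a = √[μ(2/r₂ − 1/a_t)] = 8.3684 km/s.
Second burn Δv₂ = |v₂ − v_a| = 5.099 km/s.
Total Δv = Δv₁ + Δv₂ = 12.54 km/s.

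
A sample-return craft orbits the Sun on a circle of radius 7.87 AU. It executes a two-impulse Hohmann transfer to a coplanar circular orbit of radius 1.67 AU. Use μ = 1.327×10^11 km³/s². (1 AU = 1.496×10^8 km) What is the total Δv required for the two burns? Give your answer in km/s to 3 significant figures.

In km: r₁ = 7.87 × 1.496×10^8 = 1.177352×10^9 km; r₂ = 1.67 × 1.496×10^8 = 2.49832×10^8 km.
Semi-major axis of the transfer orbit: a_t = (1.177352×10^9 + 2.49832×10^8)/2 = 7.13592×10^8 km.
Circular speed at r₁: v₁ = √(μ/r₁) = √(1.327×10^11/1.177352×10^9) = 10.617 km/s.
Transfer-orbit speed at r₁ (v² = μ(2/r − 1/a)): v_a = √[μ(2/r₁ − 1/a_t)] = 6.2818 km/s.
First burn Δv₁ = |v_a − v₁| = 4.335 km/s.
At r₂, v₂ = √(μ/r₂) = 23.047 km/s.
Transfer-orbit speed at r₂: v_p = √[μ(2/r₂ − 1/a_t)] = 29.603 km/s.
Second burn Δv₂ = |v₂ − v_p| = 6.556 km/s.
Total Δv = Δv₁ + Δv₂ = 10.89 km/s.

Δv = 10.9 km/s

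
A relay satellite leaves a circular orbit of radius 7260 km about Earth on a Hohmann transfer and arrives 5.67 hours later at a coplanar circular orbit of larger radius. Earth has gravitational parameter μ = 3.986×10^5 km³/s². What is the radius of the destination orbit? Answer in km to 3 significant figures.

Transfer time t = 5.67 hours = 20412 s, and t = π√(a_t³/μ).
So a_t = (μ t²/π²)^(1/3) = (3.986×10^5 × (20412)² / π²)^(1/3) = 25625 km.
Since a_t = (r₁ + r₂)/2, r₂ = 2a_t − r₁ = 2×25625 − 7260 = 43990 km.

r₂ = 44000 km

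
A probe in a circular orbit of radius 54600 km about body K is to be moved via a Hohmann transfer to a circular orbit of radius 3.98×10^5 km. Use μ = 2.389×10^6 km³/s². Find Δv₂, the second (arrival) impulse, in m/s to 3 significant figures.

Semi-major axis of the transfer orbit: a_t = (54600 + 3.980×10^5)/2 = 2.263×10^5 km.
On the circular orbit at r = 3.980×10^5 km, v_c = √(μ/r) = 2.450 km/s.
Vis-viva on the transfer ellipse at r = 3.980×10^5 km gives v_t = √[μ(2/r − 1/a_t)] = 1.203 km/s.
Δv₂ = |v_t − v_c| = |1.203 − 2.450| = 1.247 km/s.

Δv₂ = 1250 m/s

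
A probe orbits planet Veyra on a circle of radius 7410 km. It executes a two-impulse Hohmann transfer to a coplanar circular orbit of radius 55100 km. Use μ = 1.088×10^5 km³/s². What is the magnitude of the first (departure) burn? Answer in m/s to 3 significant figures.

The Hohmann ellipse has a_t = (r₁ + r₂)/2 = 31255 km.
On the circular orbit at r = 7410 km, v_c = √(μ/r) = 3.832 km/s.
Vis-viva on the transfer ellipse at r = 7410 km gives v_t = √[μ(2/r − 1/a_t)] = 5.088 km/s.
Δv₁ = |v_t − v_c| = |5.088 − 3.832| = 1.256 km/s.

Δv₁ = 1260 m/s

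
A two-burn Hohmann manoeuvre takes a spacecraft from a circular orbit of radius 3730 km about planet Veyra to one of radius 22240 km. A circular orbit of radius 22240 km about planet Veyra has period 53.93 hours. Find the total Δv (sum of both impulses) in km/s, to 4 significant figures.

Δv = 0.8766 km/s

From Kepler's third law T² = 4π²r³/μ at r = 22240 km, T = 53.93 hours = 53.93 × 3600 s = 1.94148×10^5 s: μ = 4π²r³/T² = 11521.2 km³/s².
Semi-major axis of the transfer orbit: a_t = (3730 + 22240)/2 = 12985 km.
At r₁ the circular-orbit speed is v₁ = √(μ/r₁) = 1.7575 km/s.
Transfer-orbit speed at r₁ (vis-viva): v_p = √[μ(2/r₁ − 1/a_t)] = 2.3001 km/s.
First burn Δv₁ = |v_p − v₁| = 0.5426 km/s.
Circular speed at r₂: v₂ = √(μ/r₂) = 0.7198 km/s.
Transfer-orbit speed at r₂: v_a = √[μ(2/r₂ − 1/a_t)] = 0.3858 km/s.
Second burn Δv₂ = |v₂ − v_a| = 0.3340 km/s.
Total Δv = Δv₁ + Δv₂ = 0.8766 km/s.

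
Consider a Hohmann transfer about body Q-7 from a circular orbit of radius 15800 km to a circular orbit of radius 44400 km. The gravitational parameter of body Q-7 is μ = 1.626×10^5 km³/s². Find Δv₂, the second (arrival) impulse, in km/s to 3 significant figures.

Transfer-ellipse semi-major axis a_t = (r₁ + r₂)/2 = (15800 + 44400)/2 = 30100 km.
Circular speed at r = 44400 km: v_c = √(μ/r) = 1.9137 km/s.
Transfer-orbit speed at the same r (vis-viva, a = a_t): v_t = √[μ(2/r − 1/a_t)] = 1.3865 km/s.
Δv₂ = |v_t − v_c| = |1.3865 − 1.9137| = 0.5272 km/s.

Δv₂ = 0.527 km/s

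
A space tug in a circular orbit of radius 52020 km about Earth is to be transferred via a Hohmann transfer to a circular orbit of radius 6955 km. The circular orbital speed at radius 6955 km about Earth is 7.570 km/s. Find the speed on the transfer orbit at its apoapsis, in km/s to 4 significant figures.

v = 1.344 km/s

From the circular-orbit relation v² = μ/r at r = 6955 km: μ = v²r = (7.570)² × 6955 = 3.98556×10^5 km³/s².
Semi-major axis of the transfer orbit: a_t = (52020 + 6955)/2 = 29487.5 km.
The apoapsis of the transfer ellipse is at r = 52020 km.
From the vis-viva equation, v = √[μ(2/r − 1/a_t)] = 1.344 km/s.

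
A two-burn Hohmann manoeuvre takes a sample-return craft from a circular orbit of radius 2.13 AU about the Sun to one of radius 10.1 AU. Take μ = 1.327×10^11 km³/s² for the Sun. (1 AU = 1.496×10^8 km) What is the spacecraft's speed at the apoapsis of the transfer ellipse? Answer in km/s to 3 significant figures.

v = 5.53 km/s

In km: r₁ = 2.13 × 1.496×10^8 = 3.18648×10^8 km; r₂ = 10.1 × 1.496×10^8 = 1.51096×10^9 km.
The Hohmann ellipse has a_t = (r₁ + r₂)/2 = 9.14804×10^8 km.
The apoapsis of the transfer ellipse is at r = 1.51096×10^9 km.
Vis-viva: v = √[μ(2/r − 1/a_t)] = √[1.327×10^11 × (2/1.51096×10^9 − 1/9.14804×10^8)] = 5.531 km/s.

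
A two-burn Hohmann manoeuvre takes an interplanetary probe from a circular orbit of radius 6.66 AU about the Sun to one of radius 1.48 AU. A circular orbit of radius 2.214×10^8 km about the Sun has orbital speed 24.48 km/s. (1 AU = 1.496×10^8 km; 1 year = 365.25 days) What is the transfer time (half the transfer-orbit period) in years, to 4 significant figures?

t = 4.106 years

From the circular-orbit relation v² = μ/r at r = 2.214×10^8 km: μ = v²r = (24.48)² × 2.214×10^8 = 1.32678×10^11 km³/s².
In km: r₁ = 6.66 × 1.496×10^8 = 9.96336×10^8 km; r₂ = 1.48 × 1.496×10^8 = 2.21408×10^8 km.
Transfer-ellipse semi-major axis a_t = (r₁ + r₂)/2 = (9.96336×10^8 + 2.21408×10^8)/2 = 6.08872×10^8 km.
By Kepler's third law the transfer-orbit period is T = 2π√(a_t³/μ), so t = T/2 = 1.2958×10^8 s.
Converting: 1.2958×10^8 s ÷ 3.15576×10^7 s/year (365.25 × 86400) = 4.106 years.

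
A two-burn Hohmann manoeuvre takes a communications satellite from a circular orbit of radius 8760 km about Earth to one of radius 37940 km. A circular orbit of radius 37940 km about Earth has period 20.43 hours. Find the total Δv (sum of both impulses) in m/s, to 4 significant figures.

From Kepler's third law T² = 4π²r³/μ at r = 37940 km, T = 20.43 hours = 20.43 × 3600 s = 73548 s: μ = 4π²r³/T² = 3.98575×10^5 km³/s².
The Hohmann ellipse has a_t = (r₁ + r₂)/2 = 23350 km.
Circular speed at r₁: v₁ = √(μ/r₁) = √(3.98575×10^5/8760) = 6.745 km/s.
On the transfer ellipse at r₁, v² = μ(2/r − 1/a) gives v_p = √[μ(2/r₁ − 1/a_t)] = 8.598 km/s.
First burn Δv₁ = |v_p − v₁| = 1.853 km/s.
At r₂, v₂ = √(μ/r₂) = 3.241 km/s.
Transfer-orbit speed at r₂: v_a = √[μ(2/r₂ − 1/a_t)] = 1.985 km/s.
Second burn Δv₂ = |v₂ − v_a| = 1.256 km/s.
Total Δv = Δv₁ + Δv₂ = 3.109 km/s.

Δv = 3109 m/s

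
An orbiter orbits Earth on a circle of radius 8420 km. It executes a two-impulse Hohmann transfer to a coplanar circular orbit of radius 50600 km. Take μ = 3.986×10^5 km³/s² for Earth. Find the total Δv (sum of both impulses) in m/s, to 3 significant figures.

The Hohmann ellipse has a_t = (r₁ + r₂)/2 = 29510 km.
At r₁ the circular-orbit speed is v₁ = √(μ/r₁) = 6.8804 km/s.
Transfer-orbit speed at r₁ (v² = μ(2/r − 1/a)): v_p = √[μ(2/r₁ − 1/a_t)] = 9.0096 km/s.
First burn Δv₁ = |v_p − v₁| = 2.1292 km/s.
At r₂, v₂ = √(μ/r₂) = 2.8067 km/s.
Transfer-orbit speed at r₂: v_a = √[μ(2/r₂ − 1/a_t)] = 1.4992 km/s.
Second burn Δv₂ = |v₂ − v_a| = 1.3075 km/s.
Total Δv = Δv₁ + Δv₂ = 3.437 km/s.

Δv = 3440 m/s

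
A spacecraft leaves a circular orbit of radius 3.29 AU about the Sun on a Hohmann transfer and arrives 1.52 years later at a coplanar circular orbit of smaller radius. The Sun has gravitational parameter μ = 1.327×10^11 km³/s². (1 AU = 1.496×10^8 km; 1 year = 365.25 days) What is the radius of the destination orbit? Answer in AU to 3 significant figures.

r₂ = 0.907 AU

In km: r₁ = 3.29 × 1.496×10^8 = 4.92184×10^8 km.
Transfer time t = 1.52 years × 365.25 × 86400 s = 4.7967552×10^7 s, and t = π√(a_t³/μ).
So a_t = (μ t²/π²)^(1/3) = (1.327×10^11 × (4.7967552×10^7)² / π²)^(1/3) = 3.1392×10^8 km.
Since a_t = (r₁ + r₂)/2, r₂ = 2a_t − r₁ = 2×3.1392×10^8 − 4.92184×10^8 = 1.35656×10^8 km.
In AU: r₂ = 1.35656×10^8 / 1.496×10^8 = 0.907 AU.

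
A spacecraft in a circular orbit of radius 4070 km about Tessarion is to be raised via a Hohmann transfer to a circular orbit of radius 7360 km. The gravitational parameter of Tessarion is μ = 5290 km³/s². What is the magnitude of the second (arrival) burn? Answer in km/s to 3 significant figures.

Δv₂ = 0.132 km/s

The Hohmann ellipse has a_t = (r₁ + r₂)/2 = 5715 km.
Circular speed at r = 7360 km: v_c = √(μ/r) = 0.84779 km/s.
Transfer-orbit speed at the same r (vis-viva, a = a_t): v_t = √[μ(2/r − 1/a_t)] = 0.71545 km/s.
Δv₂ = |v_t − v_c| = |0.71545 − 0.84779| = 0.1323 km/s.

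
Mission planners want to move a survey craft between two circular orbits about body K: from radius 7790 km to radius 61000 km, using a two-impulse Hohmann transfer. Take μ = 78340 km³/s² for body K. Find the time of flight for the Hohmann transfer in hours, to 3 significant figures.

t = 19.9 hours

Semi-major axis of the transfer orbit: a_t = (7790 + 61000)/2 = 34395 km.
Transfer time t = π√(a_t³/μ) = π√((34395)³ / 78340) = 71600 s.
Converting: 71600 s ÷ 3600 s/hour = 19.9 hours.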